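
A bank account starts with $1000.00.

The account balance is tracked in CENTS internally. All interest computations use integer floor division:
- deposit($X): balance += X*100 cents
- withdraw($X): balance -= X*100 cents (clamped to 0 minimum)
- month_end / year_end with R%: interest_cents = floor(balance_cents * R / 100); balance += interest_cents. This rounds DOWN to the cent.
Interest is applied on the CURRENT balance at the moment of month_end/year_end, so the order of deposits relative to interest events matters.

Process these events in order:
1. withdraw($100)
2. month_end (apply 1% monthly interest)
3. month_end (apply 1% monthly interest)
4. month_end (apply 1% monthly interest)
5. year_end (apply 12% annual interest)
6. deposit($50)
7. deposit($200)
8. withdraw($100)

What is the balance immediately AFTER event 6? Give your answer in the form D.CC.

After 1 (withdraw($100)): balance=$900.00 total_interest=$0.00
After 2 (month_end (apply 1% monthly interest)): balance=$909.00 total_interest=$9.00
After 3 (month_end (apply 1% monthly interest)): balance=$918.09 total_interest=$18.09
After 4 (month_end (apply 1% monthly interest)): balance=$927.27 total_interest=$27.27
After 5 (year_end (apply 12% annual interest)): balance=$1038.54 total_interest=$138.54
After 6 (deposit($50)): balance=$1088.54 total_interest=$138.54

Answer: 1088.54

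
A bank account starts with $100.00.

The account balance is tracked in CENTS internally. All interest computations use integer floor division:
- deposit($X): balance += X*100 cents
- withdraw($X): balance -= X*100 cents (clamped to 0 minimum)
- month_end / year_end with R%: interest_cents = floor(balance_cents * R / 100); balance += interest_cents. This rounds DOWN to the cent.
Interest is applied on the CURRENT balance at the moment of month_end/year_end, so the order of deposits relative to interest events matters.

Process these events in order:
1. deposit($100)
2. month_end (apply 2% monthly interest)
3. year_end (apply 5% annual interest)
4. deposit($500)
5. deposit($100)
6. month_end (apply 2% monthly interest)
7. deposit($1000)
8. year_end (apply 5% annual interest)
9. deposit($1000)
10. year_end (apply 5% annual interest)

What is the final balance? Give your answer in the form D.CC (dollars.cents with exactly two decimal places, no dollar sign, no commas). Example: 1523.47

After 1 (deposit($100)): balance=$200.00 total_interest=$0.00
After 2 (month_end (apply 2% monthly interest)): balance=$204.00 total_interest=$4.00
After 3 (year_end (apply 5% annual interest)): balance=$214.20 total_interest=$14.20
After 4 (deposit($500)): balance=$714.20 total_interest=$14.20
After 5 (deposit($100)): balance=$814.20 total_interest=$14.20
After 6 (month_end (apply 2% monthly interest)): balance=$830.48 total_interest=$30.48
After 7 (deposit($1000)): balance=$1830.48 total_interest=$30.48
After 8 (year_end (apply 5% annual interest)): balance=$1922.00 total_interest=$122.00
After 9 (deposit($1000)): balance=$2922.00 total_interest=$122.00
After 10 (year_end (apply 5% annual interest)): balance=$3068.10 total_interest=$268.10

Answer: 3068.10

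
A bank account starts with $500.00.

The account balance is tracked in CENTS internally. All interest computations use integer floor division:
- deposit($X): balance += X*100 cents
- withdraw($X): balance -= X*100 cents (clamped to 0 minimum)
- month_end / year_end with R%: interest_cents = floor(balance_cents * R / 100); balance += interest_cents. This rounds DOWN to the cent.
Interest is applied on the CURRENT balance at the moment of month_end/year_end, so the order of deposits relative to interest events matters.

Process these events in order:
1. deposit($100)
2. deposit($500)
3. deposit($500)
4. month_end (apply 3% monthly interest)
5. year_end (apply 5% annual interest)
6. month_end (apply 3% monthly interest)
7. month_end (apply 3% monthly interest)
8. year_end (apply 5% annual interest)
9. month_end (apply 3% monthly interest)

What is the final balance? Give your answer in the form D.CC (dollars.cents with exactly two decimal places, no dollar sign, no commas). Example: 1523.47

After 1 (deposit($100)): balance=$600.00 total_interest=$0.00
After 2 (deposit($500)): balance=$1100.00 total_interest=$0.00
After 3 (deposit($500)): balance=$1600.00 total_interest=$0.00
After 4 (month_end (apply 3% monthly interest)): balance=$1648.00 total_interest=$48.00
After 5 (year_end (apply 5% annual interest)): balance=$1730.40 total_interest=$130.40
After 6 (month_end (apply 3% monthly interest)): balance=$1782.31 total_interest=$182.31
After 7 (month_end (apply 3% monthly interest)): balance=$1835.77 total_interest=$235.77
After 8 (year_end (apply 5% annual interest)): balance=$1927.55 total_interest=$327.55
After 9 (month_end (apply 3% monthly interest)): balance=$1985.37 total_interest=$385.37

Answer: 1985.37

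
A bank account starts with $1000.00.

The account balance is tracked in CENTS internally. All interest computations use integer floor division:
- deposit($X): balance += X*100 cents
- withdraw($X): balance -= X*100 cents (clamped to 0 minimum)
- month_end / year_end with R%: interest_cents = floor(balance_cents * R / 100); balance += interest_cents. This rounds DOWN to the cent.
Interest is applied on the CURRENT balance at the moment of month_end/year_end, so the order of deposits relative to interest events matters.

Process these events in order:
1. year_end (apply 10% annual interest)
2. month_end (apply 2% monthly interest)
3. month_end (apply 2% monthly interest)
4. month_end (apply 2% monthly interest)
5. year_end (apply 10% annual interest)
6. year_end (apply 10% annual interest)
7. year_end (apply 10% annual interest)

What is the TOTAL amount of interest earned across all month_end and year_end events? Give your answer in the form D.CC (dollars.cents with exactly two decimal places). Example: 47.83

Answer: 553.69

Derivation:
After 1 (year_end (apply 10% annual interest)): balance=$1100.00 total_interest=$100.00
After 2 (month_end (apply 2% monthly interest)): balance=$1122.00 total_interest=$122.00
After 3 (month_end (apply 2% monthly interest)): balance=$1144.44 total_interest=$144.44
After 4 (month_end (apply 2% monthly interest)): balance=$1167.32 total_interest=$167.32
After 5 (year_end (apply 10% annual interest)): balance=$1284.05 total_interest=$284.05
After 6 (year_end (apply 10% annual interest)): balance=$1412.45 total_interest=$412.45
After 7 (year_end (apply 10% annual interest)): balance=$1553.69 total_interest=$553.69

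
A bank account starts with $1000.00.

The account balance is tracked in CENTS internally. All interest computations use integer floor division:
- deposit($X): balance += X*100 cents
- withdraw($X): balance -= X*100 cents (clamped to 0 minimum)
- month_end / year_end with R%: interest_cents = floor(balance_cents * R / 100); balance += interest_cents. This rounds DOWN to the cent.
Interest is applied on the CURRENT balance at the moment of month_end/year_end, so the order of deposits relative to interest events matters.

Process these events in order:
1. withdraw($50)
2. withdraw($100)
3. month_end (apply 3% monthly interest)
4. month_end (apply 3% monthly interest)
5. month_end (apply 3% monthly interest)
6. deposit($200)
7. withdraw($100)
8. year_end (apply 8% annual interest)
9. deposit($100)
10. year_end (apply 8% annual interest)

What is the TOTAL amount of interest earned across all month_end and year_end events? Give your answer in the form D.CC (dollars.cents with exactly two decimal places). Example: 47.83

Answer: 257.99

Derivation:
After 1 (withdraw($50)): balance=$950.00 total_interest=$0.00
After 2 (withdraw($100)): balance=$850.00 total_interest=$0.00
After 3 (month_end (apply 3% monthly interest)): balance=$875.50 total_interest=$25.50
After 4 (month_end (apply 3% monthly interest)): balance=$901.76 total_interest=$51.76
After 5 (month_end (apply 3% monthly interest)): balance=$928.81 total_interest=$78.81
After 6 (deposit($200)): balance=$1128.81 total_interest=$78.81
After 7 (withdraw($100)): balance=$1028.81 total_interest=$78.81
After 8 (year_end (apply 8% annual interest)): balance=$1111.11 total_interest=$161.11
After 9 (deposit($100)): balance=$1211.11 total_interest=$161.11
After 10 (year_end (apply 8% annual interest)): balance=$1307.99 total_interest=$257.99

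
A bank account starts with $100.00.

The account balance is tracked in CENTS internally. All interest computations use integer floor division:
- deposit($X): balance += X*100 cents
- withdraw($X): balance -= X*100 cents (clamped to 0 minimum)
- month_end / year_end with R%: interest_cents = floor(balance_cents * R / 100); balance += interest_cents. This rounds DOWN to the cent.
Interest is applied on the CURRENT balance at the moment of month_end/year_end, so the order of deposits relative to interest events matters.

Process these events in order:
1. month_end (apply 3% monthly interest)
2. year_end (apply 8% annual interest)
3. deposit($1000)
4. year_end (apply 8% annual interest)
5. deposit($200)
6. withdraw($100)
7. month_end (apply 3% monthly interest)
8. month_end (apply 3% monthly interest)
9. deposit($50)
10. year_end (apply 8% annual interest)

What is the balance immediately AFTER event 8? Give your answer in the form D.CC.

After 1 (month_end (apply 3% monthly interest)): balance=$103.00 total_interest=$3.00
After 2 (year_end (apply 8% annual interest)): balance=$111.24 total_interest=$11.24
After 3 (deposit($1000)): balance=$1111.24 total_interest=$11.24
After 4 (year_end (apply 8% annual interest)): balance=$1200.13 total_interest=$100.13
After 5 (deposit($200)): balance=$1400.13 total_interest=$100.13
After 6 (withdraw($100)): balance=$1300.13 total_interest=$100.13
After 7 (month_end (apply 3% monthly interest)): balance=$1339.13 total_interest=$139.13
After 8 (month_end (apply 3% monthly interest)): balance=$1379.30 total_interest=$179.30

Answer: 1379.30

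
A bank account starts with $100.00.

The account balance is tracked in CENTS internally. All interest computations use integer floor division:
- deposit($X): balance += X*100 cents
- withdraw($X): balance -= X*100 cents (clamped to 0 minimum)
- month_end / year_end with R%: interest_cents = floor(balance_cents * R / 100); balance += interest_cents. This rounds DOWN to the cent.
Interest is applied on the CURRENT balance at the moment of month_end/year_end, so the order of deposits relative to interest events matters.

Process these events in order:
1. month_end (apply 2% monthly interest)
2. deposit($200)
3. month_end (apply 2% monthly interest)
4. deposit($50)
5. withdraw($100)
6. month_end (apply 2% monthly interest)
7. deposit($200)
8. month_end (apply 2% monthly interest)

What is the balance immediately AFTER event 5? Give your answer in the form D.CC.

Answer: 258.04

Derivation:
After 1 (month_end (apply 2% monthly interest)): balance=$102.00 total_interest=$2.00
After 2 (deposit($200)): balance=$302.00 total_interest=$2.00
After 3 (month_end (apply 2% monthly interest)): balance=$308.04 total_interest=$8.04
After 4 (deposit($50)): balance=$358.04 total_interest=$8.04
After 5 (withdraw($100)): balance=$258.04 total_interest=$8.04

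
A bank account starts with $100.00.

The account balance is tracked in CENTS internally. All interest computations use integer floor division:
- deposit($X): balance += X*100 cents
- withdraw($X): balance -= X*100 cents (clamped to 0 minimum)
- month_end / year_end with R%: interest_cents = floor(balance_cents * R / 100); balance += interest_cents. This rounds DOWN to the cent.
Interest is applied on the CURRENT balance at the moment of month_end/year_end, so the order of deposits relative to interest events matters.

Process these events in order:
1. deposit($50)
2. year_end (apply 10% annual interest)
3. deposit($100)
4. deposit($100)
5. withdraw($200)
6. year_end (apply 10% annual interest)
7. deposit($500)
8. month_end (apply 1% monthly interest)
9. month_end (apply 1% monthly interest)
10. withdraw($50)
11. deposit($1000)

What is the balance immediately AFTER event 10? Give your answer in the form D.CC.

After 1 (deposit($50)): balance=$150.00 total_interest=$0.00
After 2 (year_end (apply 10% annual interest)): balance=$165.00 total_interest=$15.00
After 3 (deposit($100)): balance=$265.00 total_interest=$15.00
After 4 (deposit($100)): balance=$365.00 total_interest=$15.00
After 5 (withdraw($200)): balance=$165.00 total_interest=$15.00
After 6 (year_end (apply 10% annual interest)): balance=$181.50 total_interest=$31.50
After 7 (deposit($500)): balance=$681.50 total_interest=$31.50
After 8 (month_end (apply 1% monthly interest)): balance=$688.31 total_interest=$38.31
After 9 (month_end (apply 1% monthly interest)): balance=$695.19 total_interest=$45.19
After 10 (withdraw($50)): balance=$645.19 total_interest=$45.19

Answer: 645.19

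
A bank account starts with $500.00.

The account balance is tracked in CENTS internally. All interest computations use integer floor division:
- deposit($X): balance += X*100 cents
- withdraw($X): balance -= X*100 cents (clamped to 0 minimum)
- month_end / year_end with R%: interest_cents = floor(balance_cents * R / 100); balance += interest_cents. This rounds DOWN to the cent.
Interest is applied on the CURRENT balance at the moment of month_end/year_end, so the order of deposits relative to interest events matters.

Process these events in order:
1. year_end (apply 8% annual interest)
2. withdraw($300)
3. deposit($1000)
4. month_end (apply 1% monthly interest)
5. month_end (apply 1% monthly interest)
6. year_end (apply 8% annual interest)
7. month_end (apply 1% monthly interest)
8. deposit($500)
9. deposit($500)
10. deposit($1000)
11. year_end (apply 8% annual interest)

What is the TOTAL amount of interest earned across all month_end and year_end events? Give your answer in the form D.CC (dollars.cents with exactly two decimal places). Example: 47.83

After 1 (year_end (apply 8% annual interest)): balance=$540.00 total_interest=$40.00
After 2 (withdraw($300)): balance=$240.00 total_interest=$40.00
After 3 (deposit($1000)): balance=$1240.00 total_interest=$40.00
After 4 (month_end (apply 1% monthly interest)): balance=$1252.40 total_interest=$52.40
After 5 (month_end (apply 1% monthly interest)): balance=$1264.92 total_interest=$64.92
After 6 (year_end (apply 8% annual interest)): balance=$1366.11 total_interest=$166.11
After 7 (month_end (apply 1% monthly interest)): balance=$1379.77 total_interest=$179.77
After 8 (deposit($500)): balance=$1879.77 total_interest=$179.77
After 9 (deposit($500)): balance=$2379.77 total_interest=$179.77
After 10 (deposit($1000)): balance=$3379.77 total_interest=$179.77
After 11 (year_end (apply 8% annual interest)): balance=$3650.15 total_interest=$450.15

Answer: 450.15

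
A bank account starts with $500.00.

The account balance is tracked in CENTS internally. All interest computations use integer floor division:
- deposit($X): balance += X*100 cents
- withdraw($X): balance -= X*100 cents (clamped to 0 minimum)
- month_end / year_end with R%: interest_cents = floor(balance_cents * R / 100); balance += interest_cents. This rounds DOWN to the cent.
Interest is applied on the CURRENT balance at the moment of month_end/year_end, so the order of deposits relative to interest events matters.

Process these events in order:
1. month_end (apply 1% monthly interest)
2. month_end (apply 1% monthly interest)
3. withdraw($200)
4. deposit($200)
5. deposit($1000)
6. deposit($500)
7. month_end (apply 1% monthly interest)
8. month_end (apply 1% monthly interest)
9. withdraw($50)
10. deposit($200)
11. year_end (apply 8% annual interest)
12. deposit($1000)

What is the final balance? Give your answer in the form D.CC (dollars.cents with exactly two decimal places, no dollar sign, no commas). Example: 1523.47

After 1 (month_end (apply 1% monthly interest)): balance=$505.00 total_interest=$5.00
After 2 (month_end (apply 1% monthly interest)): balance=$510.05 total_interest=$10.05
After 3 (withdraw($200)): balance=$310.05 total_interest=$10.05
After 4 (deposit($200)): balance=$510.05 total_interest=$10.05
After 5 (deposit($1000)): balance=$1510.05 total_interest=$10.05
After 6 (deposit($500)): balance=$2010.05 total_interest=$10.05
After 7 (month_end (apply 1% monthly interest)): balance=$2030.15 total_interest=$30.15
After 8 (month_end (apply 1% monthly interest)): balance=$2050.45 total_interest=$50.45
After 9 (withdraw($50)): balance=$2000.45 total_interest=$50.45
After 10 (deposit($200)): balance=$2200.45 total_interest=$50.45
After 11 (year_end (apply 8% annual interest)): balance=$2376.48 total_interest=$226.48
After 12 (deposit($1000)): balance=$3376.48 total_interest=$226.48

Answer: 3376.48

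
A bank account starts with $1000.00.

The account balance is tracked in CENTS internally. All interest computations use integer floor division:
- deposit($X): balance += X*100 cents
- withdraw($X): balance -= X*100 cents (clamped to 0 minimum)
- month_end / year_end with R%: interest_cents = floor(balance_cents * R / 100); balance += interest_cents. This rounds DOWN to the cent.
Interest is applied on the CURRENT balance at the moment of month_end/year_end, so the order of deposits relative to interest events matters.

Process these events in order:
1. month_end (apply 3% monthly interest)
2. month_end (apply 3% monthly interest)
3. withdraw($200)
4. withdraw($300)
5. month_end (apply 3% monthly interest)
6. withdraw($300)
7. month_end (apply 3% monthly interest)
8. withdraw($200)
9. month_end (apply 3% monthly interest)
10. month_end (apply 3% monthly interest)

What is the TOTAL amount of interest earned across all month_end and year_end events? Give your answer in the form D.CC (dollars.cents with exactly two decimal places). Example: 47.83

Answer: 91.28

Derivation:
After 1 (month_end (apply 3% monthly interest)): balance=$1030.00 total_interest=$30.00
After 2 (month_end (apply 3% monthly interest)): balance=$1060.90 total_interest=$60.90
After 3 (withdraw($200)): balance=$860.90 total_interest=$60.90
After 4 (withdraw($300)): balance=$560.90 total_interest=$60.90
After 5 (month_end (apply 3% monthly interest)): balance=$577.72 total_interest=$77.72
After 6 (withdraw($300)): balance=$277.72 total_interest=$77.72
After 7 (month_end (apply 3% monthly interest)): balance=$286.05 total_interest=$86.05
After 8 (withdraw($200)): balance=$86.05 total_interest=$86.05
After 9 (month_end (apply 3% monthly interest)): balance=$88.63 total_interest=$88.63
After 10 (month_end (apply 3% monthly interest)): balance=$91.28 total_interest=$91.28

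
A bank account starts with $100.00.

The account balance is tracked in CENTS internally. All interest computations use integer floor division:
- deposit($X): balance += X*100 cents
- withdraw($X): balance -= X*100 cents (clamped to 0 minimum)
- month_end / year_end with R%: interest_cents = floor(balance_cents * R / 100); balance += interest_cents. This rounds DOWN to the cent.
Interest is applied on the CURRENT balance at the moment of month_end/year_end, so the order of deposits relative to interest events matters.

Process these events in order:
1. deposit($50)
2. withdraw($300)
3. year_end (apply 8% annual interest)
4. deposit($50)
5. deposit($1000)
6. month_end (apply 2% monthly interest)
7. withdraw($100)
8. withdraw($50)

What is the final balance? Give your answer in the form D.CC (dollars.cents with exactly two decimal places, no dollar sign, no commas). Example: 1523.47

Answer: 921.00

Derivation:
After 1 (deposit($50)): balance=$150.00 total_interest=$0.00
After 2 (withdraw($300)): balance=$0.00 total_interest=$0.00
After 3 (year_end (apply 8% annual interest)): balance=$0.00 total_interest=$0.00
After 4 (deposit($50)): balance=$50.00 total_interest=$0.00
After 5 (deposit($1000)): balance=$1050.00 total_interest=$0.00
After 6 (month_end (apply 2% monthly interest)): balance=$1071.00 total_interest=$21.00
After 7 (withdraw($100)): balance=$971.00 total_interest=$21.00
After 8 (withdraw($50)): balance=$921.00 total_interest=$21.00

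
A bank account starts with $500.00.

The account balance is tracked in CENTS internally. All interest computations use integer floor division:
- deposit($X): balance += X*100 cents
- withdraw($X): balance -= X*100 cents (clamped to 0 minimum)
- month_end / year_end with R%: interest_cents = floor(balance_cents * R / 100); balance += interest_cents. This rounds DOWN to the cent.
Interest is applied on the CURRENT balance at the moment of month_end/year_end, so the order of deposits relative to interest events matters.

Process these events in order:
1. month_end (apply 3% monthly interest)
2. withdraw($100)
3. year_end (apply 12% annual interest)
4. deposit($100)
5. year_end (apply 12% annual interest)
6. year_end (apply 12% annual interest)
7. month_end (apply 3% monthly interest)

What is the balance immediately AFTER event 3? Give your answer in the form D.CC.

After 1 (month_end (apply 3% monthly interest)): balance=$515.00 total_interest=$15.00
After 2 (withdraw($100)): balance=$415.00 total_interest=$15.00
After 3 (year_end (apply 12% annual interest)): balance=$464.80 total_interest=$64.80

Answer: 464.80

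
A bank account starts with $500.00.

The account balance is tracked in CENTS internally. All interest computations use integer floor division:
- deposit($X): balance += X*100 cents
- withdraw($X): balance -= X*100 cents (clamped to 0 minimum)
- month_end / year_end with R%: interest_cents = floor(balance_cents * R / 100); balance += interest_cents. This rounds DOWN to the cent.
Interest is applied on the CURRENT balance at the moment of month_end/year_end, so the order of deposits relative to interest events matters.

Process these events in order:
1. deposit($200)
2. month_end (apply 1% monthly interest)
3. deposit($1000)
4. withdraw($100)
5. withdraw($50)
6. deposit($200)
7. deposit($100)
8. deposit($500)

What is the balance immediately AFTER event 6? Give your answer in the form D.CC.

Answer: 1757.00

Derivation:
After 1 (deposit($200)): balance=$700.00 total_interest=$0.00
After 2 (month_end (apply 1% monthly interest)): balance=$707.00 total_interest=$7.00
After 3 (deposit($1000)): balance=$1707.00 total_interest=$7.00
After 4 (withdraw($100)): balance=$1607.00 total_interest=$7.00
After 5 (withdraw($50)): balance=$1557.00 total_interest=$7.00
After 6 (deposit($200)): balance=$1757.00 total_interest=$7.00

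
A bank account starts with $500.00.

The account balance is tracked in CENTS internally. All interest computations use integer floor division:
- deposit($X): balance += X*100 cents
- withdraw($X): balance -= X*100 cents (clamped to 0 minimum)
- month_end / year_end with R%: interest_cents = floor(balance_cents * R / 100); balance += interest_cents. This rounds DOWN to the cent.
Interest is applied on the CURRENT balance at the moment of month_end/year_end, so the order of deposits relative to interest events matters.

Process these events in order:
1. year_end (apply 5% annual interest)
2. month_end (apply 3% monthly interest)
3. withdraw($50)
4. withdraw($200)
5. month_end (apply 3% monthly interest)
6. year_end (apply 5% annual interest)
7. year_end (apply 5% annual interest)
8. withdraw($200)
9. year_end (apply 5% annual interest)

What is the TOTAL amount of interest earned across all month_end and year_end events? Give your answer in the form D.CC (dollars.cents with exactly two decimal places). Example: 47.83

After 1 (year_end (apply 5% annual interest)): balance=$525.00 total_interest=$25.00
After 2 (month_end (apply 3% monthly interest)): balance=$540.75 total_interest=$40.75
After 3 (withdraw($50)): balance=$490.75 total_interest=$40.75
After 4 (withdraw($200)): balance=$290.75 total_interest=$40.75
After 5 (month_end (apply 3% monthly interest)): balance=$299.47 total_interest=$49.47
After 6 (year_end (apply 5% annual interest)): balance=$314.44 total_interest=$64.44
After 7 (year_end (apply 5% annual interest)): balance=$330.16 total_interest=$80.16
After 8 (withdraw($200)): balance=$130.16 total_interest=$80.16
After 9 (year_end (apply 5% annual interest)): balance=$136.66 total_interest=$86.66

Answer: 86.66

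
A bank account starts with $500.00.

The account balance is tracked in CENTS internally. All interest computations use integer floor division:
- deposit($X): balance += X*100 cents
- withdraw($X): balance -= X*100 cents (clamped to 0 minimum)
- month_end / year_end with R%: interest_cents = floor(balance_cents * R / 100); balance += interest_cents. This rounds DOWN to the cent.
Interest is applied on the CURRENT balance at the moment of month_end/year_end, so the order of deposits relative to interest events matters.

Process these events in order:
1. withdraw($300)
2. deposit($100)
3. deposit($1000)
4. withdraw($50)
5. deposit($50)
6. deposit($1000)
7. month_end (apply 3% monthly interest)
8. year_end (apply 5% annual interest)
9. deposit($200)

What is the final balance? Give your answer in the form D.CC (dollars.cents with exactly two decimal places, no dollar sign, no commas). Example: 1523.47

After 1 (withdraw($300)): balance=$200.00 total_interest=$0.00
After 2 (deposit($100)): balance=$300.00 total_interest=$0.00
After 3 (deposit($1000)): balance=$1300.00 total_interest=$0.00
After 4 (withdraw($50)): balance=$1250.00 total_interest=$0.00
After 5 (deposit($50)): balance=$1300.00 total_interest=$0.00
After 6 (deposit($1000)): balance=$2300.00 total_interest=$0.00
After 7 (month_end (apply 3% monthly interest)): balance=$2369.00 total_interest=$69.00
After 8 (year_end (apply 5% annual interest)): balance=$2487.45 total_interest=$187.45
After 9 (deposit($200)): balance=$2687.45 total_interest=$187.45

Answer: 2687.45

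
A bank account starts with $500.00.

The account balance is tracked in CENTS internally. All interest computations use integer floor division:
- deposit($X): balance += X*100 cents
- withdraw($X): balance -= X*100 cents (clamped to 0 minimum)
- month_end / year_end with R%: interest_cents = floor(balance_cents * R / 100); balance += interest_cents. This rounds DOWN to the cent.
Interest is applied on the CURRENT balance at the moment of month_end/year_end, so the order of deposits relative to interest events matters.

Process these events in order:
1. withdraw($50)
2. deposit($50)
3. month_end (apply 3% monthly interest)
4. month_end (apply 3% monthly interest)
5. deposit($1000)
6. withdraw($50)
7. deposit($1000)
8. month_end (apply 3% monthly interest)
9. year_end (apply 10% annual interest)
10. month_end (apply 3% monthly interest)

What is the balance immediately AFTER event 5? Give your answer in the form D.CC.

After 1 (withdraw($50)): balance=$450.00 total_interest=$0.00
After 2 (deposit($50)): balance=$500.00 total_interest=$0.00
After 3 (month_end (apply 3% monthly interest)): balance=$515.00 total_interest=$15.00
After 4 (month_end (apply 3% monthly interest)): balance=$530.45 total_interest=$30.45
After 5 (deposit($1000)): balance=$1530.45 total_interest=$30.45

Answer: 1530.45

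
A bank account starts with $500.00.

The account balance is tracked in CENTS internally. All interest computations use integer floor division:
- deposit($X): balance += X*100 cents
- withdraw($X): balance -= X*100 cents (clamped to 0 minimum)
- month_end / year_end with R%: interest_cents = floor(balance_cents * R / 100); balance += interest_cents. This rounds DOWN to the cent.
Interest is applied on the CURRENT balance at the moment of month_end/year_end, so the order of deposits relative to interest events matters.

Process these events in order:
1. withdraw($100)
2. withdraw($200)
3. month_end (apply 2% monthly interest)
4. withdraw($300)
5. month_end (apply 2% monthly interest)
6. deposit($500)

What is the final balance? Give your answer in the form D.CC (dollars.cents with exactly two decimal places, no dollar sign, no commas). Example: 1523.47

Answer: 500.00

Derivation:
After 1 (withdraw($100)): balance=$400.00 total_interest=$0.00
After 2 (withdraw($200)): balance=$200.00 total_interest=$0.00
After 3 (month_end (apply 2% monthly interest)): balance=$204.00 total_interest=$4.00
After 4 (withdraw($300)): balance=$0.00 total_interest=$4.00
After 5 (month_end (apply 2% monthly interest)): balance=$0.00 total_interest=$4.00
After 6 (deposit($500)): balance=$500.00 total_interest=$4.00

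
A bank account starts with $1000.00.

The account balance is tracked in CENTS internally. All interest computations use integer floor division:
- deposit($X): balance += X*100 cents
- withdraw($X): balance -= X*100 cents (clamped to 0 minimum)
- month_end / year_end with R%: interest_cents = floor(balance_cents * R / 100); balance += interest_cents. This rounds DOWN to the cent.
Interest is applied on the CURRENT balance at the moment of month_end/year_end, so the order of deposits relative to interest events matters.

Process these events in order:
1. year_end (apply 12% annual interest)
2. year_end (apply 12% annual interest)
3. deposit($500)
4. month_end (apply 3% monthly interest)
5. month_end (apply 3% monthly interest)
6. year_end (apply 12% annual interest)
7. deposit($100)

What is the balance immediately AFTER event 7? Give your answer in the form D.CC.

Answer: 2184.58

Derivation:
After 1 (year_end (apply 12% annual interest)): balance=$1120.00 total_interest=$120.00
After 2 (year_end (apply 12% annual interest)): balance=$1254.40 total_interest=$254.40
After 3 (deposit($500)): balance=$1754.40 total_interest=$254.40
After 4 (month_end (apply 3% monthly interest)): balance=$1807.03 total_interest=$307.03
After 5 (month_end (apply 3% monthly interest)): balance=$1861.24 total_interest=$361.24
After 6 (year_end (apply 12% annual interest)): balance=$2084.58 total_interest=$584.58
After 7 (deposit($100)): balance=$2184.58 total_interest=$584.58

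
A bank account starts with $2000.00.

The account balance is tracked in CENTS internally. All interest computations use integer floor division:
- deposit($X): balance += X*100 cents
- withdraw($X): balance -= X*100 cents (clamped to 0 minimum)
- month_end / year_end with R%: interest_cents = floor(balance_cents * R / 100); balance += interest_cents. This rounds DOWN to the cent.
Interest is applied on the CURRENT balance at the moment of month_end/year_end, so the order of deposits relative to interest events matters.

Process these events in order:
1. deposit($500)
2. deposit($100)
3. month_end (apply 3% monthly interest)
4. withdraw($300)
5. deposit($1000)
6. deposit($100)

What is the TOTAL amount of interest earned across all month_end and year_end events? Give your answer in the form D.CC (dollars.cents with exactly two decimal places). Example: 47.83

After 1 (deposit($500)): balance=$2500.00 total_interest=$0.00
After 2 (deposit($100)): balance=$2600.00 total_interest=$0.00
After 3 (month_end (apply 3% monthly interest)): balance=$2678.00 total_interest=$78.00
After 4 (withdraw($300)): balance=$2378.00 total_interest=$78.00
After 5 (deposit($1000)): balance=$3378.00 total_interest=$78.00
After 6 (deposit($100)): balance=$3478.00 total_interest=$78.00

Answer: 78.00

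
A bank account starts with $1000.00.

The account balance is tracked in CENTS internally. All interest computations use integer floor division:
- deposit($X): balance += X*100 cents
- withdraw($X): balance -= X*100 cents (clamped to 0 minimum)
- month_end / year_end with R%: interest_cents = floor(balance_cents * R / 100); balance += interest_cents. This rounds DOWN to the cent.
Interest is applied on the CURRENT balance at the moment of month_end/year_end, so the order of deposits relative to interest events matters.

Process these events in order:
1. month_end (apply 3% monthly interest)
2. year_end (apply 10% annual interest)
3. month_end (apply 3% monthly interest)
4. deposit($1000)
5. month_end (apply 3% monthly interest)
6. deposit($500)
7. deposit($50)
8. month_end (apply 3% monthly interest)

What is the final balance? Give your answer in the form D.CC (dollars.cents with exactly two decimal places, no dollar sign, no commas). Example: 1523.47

After 1 (month_end (apply 3% monthly interest)): balance=$1030.00 total_interest=$30.00
After 2 (year_end (apply 10% annual interest)): balance=$1133.00 total_interest=$133.00
After 3 (month_end (apply 3% monthly interest)): balance=$1166.99 total_interest=$166.99
After 4 (deposit($1000)): balance=$2166.99 total_interest=$166.99
After 5 (month_end (apply 3% monthly interest)): balance=$2231.99 total_interest=$231.99
After 6 (deposit($500)): balance=$2731.99 total_interest=$231.99
After 7 (deposit($50)): balance=$2781.99 total_interest=$231.99
After 8 (month_end (apply 3% monthly interest)): balance=$2865.44 total_interest=$315.44

Answer: 2865.44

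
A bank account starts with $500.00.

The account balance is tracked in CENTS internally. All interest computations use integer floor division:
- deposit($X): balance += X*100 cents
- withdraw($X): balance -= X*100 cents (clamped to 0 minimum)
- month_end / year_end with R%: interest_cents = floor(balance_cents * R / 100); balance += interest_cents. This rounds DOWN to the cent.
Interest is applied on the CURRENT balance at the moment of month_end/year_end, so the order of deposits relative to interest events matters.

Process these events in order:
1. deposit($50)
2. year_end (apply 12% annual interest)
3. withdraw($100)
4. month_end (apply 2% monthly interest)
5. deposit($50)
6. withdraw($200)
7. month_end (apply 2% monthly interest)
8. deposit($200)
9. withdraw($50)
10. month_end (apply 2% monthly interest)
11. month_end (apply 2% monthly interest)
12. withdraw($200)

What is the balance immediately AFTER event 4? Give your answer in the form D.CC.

Answer: 526.32

Derivation:
After 1 (deposit($50)): balance=$550.00 total_interest=$0.00
After 2 (year_end (apply 12% annual interest)): balance=$616.00 total_interest=$66.00
After 3 (withdraw($100)): balance=$516.00 total_interest=$66.00
After 4 (month_end (apply 2% monthly interest)): balance=$526.32 total_interest=$76.32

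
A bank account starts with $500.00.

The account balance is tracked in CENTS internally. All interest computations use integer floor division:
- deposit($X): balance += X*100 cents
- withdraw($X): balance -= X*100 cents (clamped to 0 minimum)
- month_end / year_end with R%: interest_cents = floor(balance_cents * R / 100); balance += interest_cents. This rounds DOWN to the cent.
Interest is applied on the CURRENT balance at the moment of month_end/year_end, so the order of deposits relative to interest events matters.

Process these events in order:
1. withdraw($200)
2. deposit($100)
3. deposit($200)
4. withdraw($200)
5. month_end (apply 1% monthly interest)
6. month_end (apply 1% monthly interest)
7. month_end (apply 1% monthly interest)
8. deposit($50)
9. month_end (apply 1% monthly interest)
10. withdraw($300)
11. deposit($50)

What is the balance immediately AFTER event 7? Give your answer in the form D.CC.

After 1 (withdraw($200)): balance=$300.00 total_interest=$0.00
After 2 (deposit($100)): balance=$400.00 total_interest=$0.00
After 3 (deposit($200)): balance=$600.00 total_interest=$0.00
After 4 (withdraw($200)): balance=$400.00 total_interest=$0.00
After 5 (month_end (apply 1% monthly interest)): balance=$404.00 total_interest=$4.00
After 6 (month_end (apply 1% monthly interest)): balance=$408.04 total_interest=$8.04
After 7 (month_end (apply 1% monthly interest)): balance=$412.12 total_interest=$12.12

Answer: 412.12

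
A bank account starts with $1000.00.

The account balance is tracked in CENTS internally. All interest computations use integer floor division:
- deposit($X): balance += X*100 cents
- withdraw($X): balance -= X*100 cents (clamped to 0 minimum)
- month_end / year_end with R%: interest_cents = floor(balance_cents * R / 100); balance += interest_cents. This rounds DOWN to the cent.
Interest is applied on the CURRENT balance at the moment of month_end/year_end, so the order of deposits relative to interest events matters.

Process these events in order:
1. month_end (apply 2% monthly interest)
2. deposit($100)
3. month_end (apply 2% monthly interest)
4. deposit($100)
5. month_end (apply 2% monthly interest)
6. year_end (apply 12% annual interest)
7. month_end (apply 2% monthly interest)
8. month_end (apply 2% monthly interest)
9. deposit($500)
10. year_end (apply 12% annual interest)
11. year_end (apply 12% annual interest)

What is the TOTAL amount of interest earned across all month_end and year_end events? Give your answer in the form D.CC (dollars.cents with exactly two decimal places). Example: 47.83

After 1 (month_end (apply 2% monthly interest)): balance=$1020.00 total_interest=$20.00
After 2 (deposit($100)): balance=$1120.00 total_interest=$20.00
After 3 (month_end (apply 2% monthly interest)): balance=$1142.40 total_interest=$42.40
After 4 (deposit($100)): balance=$1242.40 total_interest=$42.40
After 5 (month_end (apply 2% monthly interest)): balance=$1267.24 total_interest=$67.24
After 6 (year_end (apply 12% annual interest)): balance=$1419.30 total_interest=$219.30
After 7 (month_end (apply 2% monthly interest)): balance=$1447.68 total_interest=$247.68
After 8 (month_end (apply 2% monthly interest)): balance=$1476.63 total_interest=$276.63
After 9 (deposit($500)): balance=$1976.63 total_interest=$276.63
After 10 (year_end (apply 12% annual interest)): balance=$2213.82 total_interest=$513.82
After 11 (year_end (apply 12% annual interest)): balance=$2479.47 total_interest=$779.47

Answer: 779.47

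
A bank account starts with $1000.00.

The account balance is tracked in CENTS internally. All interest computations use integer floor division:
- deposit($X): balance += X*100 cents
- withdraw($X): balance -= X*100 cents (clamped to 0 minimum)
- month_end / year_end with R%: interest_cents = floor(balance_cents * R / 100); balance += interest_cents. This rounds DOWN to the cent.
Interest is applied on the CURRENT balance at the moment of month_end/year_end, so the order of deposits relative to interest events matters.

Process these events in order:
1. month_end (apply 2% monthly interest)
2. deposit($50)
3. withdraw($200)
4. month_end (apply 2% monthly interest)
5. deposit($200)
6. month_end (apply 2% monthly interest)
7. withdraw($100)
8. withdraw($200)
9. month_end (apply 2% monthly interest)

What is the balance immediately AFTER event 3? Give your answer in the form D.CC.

After 1 (month_end (apply 2% monthly interest)): balance=$1020.00 total_interest=$20.00
After 2 (deposit($50)): balance=$1070.00 total_interest=$20.00
After 3 (withdraw($200)): balance=$870.00 total_interest=$20.00

Answer: 870.00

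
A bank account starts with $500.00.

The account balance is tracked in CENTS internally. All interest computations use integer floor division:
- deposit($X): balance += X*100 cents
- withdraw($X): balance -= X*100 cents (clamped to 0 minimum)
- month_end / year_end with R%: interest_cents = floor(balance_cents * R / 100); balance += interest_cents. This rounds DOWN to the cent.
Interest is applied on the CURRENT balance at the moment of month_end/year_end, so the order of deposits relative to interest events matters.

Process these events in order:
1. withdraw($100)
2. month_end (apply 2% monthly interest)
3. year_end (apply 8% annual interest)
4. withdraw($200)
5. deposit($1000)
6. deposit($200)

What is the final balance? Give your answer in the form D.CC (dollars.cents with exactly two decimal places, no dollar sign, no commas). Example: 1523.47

After 1 (withdraw($100)): balance=$400.00 total_interest=$0.00
After 2 (month_end (apply 2% monthly interest)): balance=$408.00 total_interest=$8.00
After 3 (year_end (apply 8% annual interest)): balance=$440.64 total_interest=$40.64
After 4 (withdraw($200)): balance=$240.64 total_interest=$40.64
After 5 (deposit($1000)): balance=$1240.64 total_interest=$40.64
After 6 (deposit($200)): balance=$1440.64 total_interest=$40.64

Answer: 1440.64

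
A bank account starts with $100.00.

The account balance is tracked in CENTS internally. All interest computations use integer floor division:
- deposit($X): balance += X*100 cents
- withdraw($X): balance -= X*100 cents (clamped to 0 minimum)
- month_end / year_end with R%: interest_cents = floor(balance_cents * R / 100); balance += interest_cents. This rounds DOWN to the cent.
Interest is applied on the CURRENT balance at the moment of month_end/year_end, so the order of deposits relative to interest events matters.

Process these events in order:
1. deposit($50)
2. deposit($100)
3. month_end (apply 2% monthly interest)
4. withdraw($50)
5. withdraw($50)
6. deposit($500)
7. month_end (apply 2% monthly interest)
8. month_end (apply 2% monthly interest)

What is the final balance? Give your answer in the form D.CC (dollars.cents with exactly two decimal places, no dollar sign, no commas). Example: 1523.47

Answer: 681.46

Derivation:
After 1 (deposit($50)): balance=$150.00 total_interest=$0.00
After 2 (deposit($100)): balance=$250.00 total_interest=$0.00
After 3 (month_end (apply 2% monthly interest)): balance=$255.00 total_interest=$5.00
After 4 (withdraw($50)): balance=$205.00 total_interest=$5.00
After 5 (withdraw($50)): balance=$155.00 total_interest=$5.00
After 6 (deposit($500)): balance=$655.00 total_interest=$5.00
After 7 (month_end (apply 2% monthly interest)): balance=$668.10 total_interest=$18.10
After 8 (month_end (apply 2% monthly interest)): balance=$681.46 total_interest=$31.46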